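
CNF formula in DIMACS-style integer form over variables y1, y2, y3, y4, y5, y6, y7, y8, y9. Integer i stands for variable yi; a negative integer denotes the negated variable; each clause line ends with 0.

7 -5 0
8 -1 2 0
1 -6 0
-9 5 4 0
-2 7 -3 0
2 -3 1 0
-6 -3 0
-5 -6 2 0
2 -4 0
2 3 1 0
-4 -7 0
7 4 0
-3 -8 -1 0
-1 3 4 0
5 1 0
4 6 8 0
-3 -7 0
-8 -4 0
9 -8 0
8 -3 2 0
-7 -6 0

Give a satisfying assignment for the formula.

y1=True, y2=True, y3=False, y4=True, y5=False, y6=True, y7=False, y8=False, y9=False

Try y1 = True.
Branch on y2: take y2 = True.
The remaining clauses are satisfied by y3 = False, y4 = True, y5 = False, y6 = True, y7 = False, y8 = False, y9 = False.
Every clause has at least one true literal under this assignment.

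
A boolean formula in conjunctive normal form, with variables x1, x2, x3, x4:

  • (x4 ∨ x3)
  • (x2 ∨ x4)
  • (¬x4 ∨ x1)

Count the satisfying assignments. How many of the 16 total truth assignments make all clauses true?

Satisfying assignments:
  x1=F x2=T x3=T x4=F
  x1=T x2=F x3=F x4=T
  x1=T x2=F x3=T x4=T
  x1=T x2=T x3=F x4=T
  x1=T x2=T x3=T x4=F
  x1=T x2=T x3=T x4=T
That's 6 in total.

6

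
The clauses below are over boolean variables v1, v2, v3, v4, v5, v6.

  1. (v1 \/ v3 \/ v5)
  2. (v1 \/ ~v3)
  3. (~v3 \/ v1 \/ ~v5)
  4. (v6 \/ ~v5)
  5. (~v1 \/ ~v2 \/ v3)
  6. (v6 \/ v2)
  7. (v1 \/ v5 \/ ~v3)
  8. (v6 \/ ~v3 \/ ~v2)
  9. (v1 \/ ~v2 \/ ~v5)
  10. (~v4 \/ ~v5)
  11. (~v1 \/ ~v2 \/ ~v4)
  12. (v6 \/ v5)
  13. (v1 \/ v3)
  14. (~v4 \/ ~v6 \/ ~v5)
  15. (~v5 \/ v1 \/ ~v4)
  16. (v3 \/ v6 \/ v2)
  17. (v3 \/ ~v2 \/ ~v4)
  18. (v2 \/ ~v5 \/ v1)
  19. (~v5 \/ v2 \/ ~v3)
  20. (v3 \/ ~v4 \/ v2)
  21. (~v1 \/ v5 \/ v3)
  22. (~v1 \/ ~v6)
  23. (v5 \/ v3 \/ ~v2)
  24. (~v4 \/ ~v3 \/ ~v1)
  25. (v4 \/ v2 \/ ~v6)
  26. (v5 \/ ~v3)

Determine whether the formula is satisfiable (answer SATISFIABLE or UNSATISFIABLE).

UNSATISFIABLE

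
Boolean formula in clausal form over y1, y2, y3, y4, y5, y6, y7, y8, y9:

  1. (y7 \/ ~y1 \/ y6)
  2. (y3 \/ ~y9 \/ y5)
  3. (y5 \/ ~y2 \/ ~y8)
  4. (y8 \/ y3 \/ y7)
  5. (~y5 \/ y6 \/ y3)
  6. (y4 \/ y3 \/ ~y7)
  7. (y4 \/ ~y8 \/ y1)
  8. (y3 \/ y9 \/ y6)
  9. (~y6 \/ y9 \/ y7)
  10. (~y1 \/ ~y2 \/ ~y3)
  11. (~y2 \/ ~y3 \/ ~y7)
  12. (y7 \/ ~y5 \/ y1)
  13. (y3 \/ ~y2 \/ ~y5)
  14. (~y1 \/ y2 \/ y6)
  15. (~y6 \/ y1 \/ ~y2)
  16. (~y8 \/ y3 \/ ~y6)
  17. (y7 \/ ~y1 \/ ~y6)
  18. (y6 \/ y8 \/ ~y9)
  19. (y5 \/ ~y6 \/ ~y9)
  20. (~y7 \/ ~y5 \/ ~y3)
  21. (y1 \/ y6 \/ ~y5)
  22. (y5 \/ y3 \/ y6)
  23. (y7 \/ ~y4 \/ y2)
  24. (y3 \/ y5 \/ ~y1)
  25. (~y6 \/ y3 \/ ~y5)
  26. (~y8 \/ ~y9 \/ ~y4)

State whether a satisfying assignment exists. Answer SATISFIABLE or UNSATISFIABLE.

SATISFIABLE

Try y1 = True.
Try y2 = False.
  then y6 is forced to True.
  then y7 is forced to True.
Try y3 = True.
  then y5 is forced to False.
  then y9 is forced to False.
y4, y8 are now unconstrained; take y4 = False, y8 = True.
Every clause has at least one true literal under this assignment.
So y1=True, y2=False, y3=True, y4=False, y5=False, y6=True, y7=True, y8=True, y9=False is a satisfying assignment.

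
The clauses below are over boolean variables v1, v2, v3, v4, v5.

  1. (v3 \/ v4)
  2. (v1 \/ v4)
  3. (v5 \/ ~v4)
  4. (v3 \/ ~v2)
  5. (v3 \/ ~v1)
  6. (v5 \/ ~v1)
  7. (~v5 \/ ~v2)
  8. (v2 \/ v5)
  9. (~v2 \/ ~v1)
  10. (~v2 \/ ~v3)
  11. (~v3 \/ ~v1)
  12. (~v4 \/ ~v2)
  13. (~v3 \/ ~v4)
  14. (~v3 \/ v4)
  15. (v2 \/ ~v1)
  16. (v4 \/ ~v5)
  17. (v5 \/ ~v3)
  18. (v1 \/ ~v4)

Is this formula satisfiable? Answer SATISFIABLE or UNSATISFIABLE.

v3 = True:
  propagation gives v2=False, v5=True, v1=False, v4=True; an empty clause results — contradiction.
v3 = False:
  propagation gives v4=True, v5=True, v2=False, v1=False; an empty clause results — contradiction.
Every branch closes, so no satisfying assignment exists.

UNSATISFIABLE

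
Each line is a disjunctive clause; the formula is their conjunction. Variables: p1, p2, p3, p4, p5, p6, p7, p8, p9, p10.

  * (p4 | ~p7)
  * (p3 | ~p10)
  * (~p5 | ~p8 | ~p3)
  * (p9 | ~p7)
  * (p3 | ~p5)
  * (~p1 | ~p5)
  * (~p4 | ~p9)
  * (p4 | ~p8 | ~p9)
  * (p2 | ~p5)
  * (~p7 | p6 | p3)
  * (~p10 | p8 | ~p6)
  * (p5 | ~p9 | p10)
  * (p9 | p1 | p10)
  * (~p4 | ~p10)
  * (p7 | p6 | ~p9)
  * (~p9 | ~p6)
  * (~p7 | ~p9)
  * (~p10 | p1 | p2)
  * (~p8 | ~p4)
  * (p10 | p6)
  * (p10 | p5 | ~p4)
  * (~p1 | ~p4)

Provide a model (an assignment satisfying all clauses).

p1 = True  p2 = False  p3 = True  p4 = False  p5 = False  p6 = True  p7 = False  p8 = True  p9 = False  p10 = False

Try p1 = True.
  then p5 is forced to False.
  then p4 is forced to False.
  then p7 is forced to False.
For the remaining variables, p2 = False, p3 = True, p6 = True, p8 = True, p9 = False, p10 = False works.
Check each clause:
  1. (~p7 | p4) — ~p7 is true.
  2. (p3 | ~p10) — p3 is true.
  3. (~p3 | ~p5 | ~p8) — ~p5 is true.
  4. (~p7 | p9) — ~p7 is true.
  5. (~p5 | p3) — p3 is true.
  6. (~p1 | ~p5) — ~p5 is true.
  7. (~p9 | ~p4) — ~p4 is true.
  8. (p4 | ~p8 | ~p9) — ~p9 is true.
  9. (~p5 | p2) — ~p5 is true.
  10. (p6 | p3 | ~p7) — ~p7 is true.
  11. (~p10 | ~p6 | p8) — p8 is true.
  12. (p10 | ~p9 | p5) — ~p9 is true.
  13. (p9 | p10 | p1) — p1 is true.
  14. (~p4 | ~p10) — ~p4 is true.
  15. (p7 | ~p9 | p6) — ~p9 is true.
  16. (~p6 | ~p9) — ~p9 is true.
  17. (~p9 | ~p7) — ~p7 is true.
  18. (p2 | ~p10 | p1) — p1 is true.
  19. (~p8 | ~p4) — ~p4 is true.
  20. (p6 | p10) — p6 is true.
  21. (~p4 | p5 | p10) — ~p4 is true.
  22. (~p4 | ~p1) — ~p4 is true.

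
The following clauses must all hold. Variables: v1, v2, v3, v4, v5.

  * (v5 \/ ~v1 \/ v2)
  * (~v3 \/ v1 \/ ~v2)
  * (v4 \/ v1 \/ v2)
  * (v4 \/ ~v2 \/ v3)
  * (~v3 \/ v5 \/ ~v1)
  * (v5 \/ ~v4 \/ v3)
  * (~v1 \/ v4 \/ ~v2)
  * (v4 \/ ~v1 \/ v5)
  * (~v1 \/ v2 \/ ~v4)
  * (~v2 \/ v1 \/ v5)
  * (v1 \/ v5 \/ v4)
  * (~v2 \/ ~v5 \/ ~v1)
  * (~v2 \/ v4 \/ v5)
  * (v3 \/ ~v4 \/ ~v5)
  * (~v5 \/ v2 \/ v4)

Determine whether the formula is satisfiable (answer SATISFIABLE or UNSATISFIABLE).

Try v1 = False.
Try v2 = False.
  then v4 is forced to True.
Set v3 = True and propagate.
v5 is now unconstrained; take v5 = False.
Every clause has at least one true literal under this assignment.
So v1=False  v2=False  v3=True  v4=True  v5=False is a satisfying assignment.

SATISFIABLE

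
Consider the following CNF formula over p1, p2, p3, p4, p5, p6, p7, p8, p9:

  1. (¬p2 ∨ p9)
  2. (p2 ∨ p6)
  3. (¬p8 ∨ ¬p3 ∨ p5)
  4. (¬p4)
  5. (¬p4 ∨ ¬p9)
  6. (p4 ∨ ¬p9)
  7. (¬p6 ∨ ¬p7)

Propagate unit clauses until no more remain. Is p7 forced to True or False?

False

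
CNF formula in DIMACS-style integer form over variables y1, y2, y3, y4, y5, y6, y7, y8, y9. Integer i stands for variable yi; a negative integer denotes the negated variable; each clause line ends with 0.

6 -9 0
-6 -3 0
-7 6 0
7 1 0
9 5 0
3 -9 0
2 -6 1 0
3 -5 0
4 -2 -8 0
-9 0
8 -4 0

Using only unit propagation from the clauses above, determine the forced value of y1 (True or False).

True

(¬y9) stands alone — y9 = False.
In (y5 ∨ y9), y9 is now false; y5 must hold, so y5 = True.
(¬y5 ∨ y3) with y5 = True leaves only y3, so y3 = True.
From (¬y6 ∨ ¬y3) and y3 = True: y6 = False.
From (¬y7 ∨ y6) and y6 = False: y7 = False.
(y1 ∨ y7) with y7 = False leaves only y1, so y1 = True.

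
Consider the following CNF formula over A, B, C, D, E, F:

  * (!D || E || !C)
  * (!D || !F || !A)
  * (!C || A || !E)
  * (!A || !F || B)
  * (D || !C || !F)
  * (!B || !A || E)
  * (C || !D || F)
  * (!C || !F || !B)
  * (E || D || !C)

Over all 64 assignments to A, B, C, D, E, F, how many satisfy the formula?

Case analysis on C and D:
  C=T, D=T: remaining (A,B,E,F) ∈ {(T,F,T,F); (T,T,T,F)} — 2.
  C=T, D=F: remaining (A,B,E,F) ∈ {(T,F,T,F); (T,T,T,F)} — 2.
  C=F, D=T: remaining (A,B,E,F) ∈ {(F,F,F,T); (F,F,T,T); (F,T,F,T); (F,T,T,T)} — 4.
  C=F, D=F: 12 of the 16 assignments to (A,B,E,F) work.
Total: 2 + 2 + 4 + 12 = 20.

20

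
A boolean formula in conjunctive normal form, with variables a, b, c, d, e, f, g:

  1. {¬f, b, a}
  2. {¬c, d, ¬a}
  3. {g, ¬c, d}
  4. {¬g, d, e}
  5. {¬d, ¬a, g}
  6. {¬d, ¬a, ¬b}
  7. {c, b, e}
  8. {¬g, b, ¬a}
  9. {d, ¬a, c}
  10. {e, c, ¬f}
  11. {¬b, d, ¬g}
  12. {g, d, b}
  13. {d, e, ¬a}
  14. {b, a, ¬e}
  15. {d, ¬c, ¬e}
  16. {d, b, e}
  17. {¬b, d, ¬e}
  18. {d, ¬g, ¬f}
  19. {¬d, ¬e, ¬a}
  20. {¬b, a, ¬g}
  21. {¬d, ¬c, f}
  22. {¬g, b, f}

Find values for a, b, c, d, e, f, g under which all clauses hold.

a = F, b = T, c = T, d = T, e = T, f = T, g = F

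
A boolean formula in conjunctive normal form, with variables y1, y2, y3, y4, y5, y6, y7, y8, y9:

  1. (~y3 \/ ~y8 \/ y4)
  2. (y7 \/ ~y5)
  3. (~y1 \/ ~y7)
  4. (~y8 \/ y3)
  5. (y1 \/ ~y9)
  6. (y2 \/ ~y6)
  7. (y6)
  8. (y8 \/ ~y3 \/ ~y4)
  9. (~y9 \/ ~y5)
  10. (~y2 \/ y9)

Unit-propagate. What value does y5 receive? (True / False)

False

Unit clause (y6) sets y6 = True.
(y2 \/ ~y6) with y6 = True leaves only y2, so y2 = True.
(~y2 \/ y9): since y2 = True, the clause reduces to (y9). y9 = True.
(y1 \/ ~y9) with y9 = True leaves only y1, so y1 = True.
(~y1 \/ ~y7) with y1 = True leaves only ~y7, so y7 = False.
From (~y5 \/ y7) and y7 = False: y5 = False.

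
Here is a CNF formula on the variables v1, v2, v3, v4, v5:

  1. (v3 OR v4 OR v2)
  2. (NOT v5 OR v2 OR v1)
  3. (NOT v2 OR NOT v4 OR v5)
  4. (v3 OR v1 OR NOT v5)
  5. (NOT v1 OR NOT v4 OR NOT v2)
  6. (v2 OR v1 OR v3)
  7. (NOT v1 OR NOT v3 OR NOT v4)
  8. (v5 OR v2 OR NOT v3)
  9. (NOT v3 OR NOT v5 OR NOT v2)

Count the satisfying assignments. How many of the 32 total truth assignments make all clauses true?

8

Case analysis on v2 and v3:
  v2=1, v3=1: remaining (v1,v4,v5) ∈ {(0,0,0); (1,0,0)} — 2.
  v2=1, v3=0: remaining (v1,v4,v5) ∈ {(0,0,0); (1,0,0); (1,0,1)} — 3.
  v2=0, v3=1: remaining (v1,v4,v5) ∈ {(1,0,1)} — 1.
  v2=0, v3=0: remaining (v1,v4,v5) ∈ {(1,1,0); (1,1,1)} — 2.
Total: 2 + 3 + 1 + 2 = 8.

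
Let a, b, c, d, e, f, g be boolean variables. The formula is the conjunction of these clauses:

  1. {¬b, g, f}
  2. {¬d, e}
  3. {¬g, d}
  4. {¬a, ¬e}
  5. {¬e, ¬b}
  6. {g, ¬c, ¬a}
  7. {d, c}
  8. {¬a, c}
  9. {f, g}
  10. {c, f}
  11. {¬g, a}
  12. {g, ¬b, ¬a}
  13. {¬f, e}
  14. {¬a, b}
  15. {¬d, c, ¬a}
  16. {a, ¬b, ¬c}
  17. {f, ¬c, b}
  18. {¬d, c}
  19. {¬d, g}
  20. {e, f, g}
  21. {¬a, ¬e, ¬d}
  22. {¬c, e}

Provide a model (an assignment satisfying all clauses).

a=False, b=False, c=True, d=False, e=True, f=True, g=False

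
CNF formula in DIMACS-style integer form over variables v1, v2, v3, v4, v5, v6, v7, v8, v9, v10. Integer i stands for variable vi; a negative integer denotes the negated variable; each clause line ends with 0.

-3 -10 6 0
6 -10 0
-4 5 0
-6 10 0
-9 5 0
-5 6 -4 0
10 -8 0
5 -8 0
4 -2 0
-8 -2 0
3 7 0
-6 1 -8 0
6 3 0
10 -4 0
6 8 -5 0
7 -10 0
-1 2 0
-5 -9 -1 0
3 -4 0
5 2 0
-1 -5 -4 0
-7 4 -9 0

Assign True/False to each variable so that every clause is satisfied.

v1 = F, v2 = F, v3 = F, v4 = F, v5 = T, v6 = T, v7 = T, v8 = F, v9 = F, v10 = T

Pure literal: v9 appears only negated; assign v9 = False.
Try v1 = False.
For the remaining variables, v2 = False, v3 = False, v4 = False, v5 = True, v6 = True, v7 = True, v8 = False, v10 = True works.
Every clause has at least one true literal under this assignment.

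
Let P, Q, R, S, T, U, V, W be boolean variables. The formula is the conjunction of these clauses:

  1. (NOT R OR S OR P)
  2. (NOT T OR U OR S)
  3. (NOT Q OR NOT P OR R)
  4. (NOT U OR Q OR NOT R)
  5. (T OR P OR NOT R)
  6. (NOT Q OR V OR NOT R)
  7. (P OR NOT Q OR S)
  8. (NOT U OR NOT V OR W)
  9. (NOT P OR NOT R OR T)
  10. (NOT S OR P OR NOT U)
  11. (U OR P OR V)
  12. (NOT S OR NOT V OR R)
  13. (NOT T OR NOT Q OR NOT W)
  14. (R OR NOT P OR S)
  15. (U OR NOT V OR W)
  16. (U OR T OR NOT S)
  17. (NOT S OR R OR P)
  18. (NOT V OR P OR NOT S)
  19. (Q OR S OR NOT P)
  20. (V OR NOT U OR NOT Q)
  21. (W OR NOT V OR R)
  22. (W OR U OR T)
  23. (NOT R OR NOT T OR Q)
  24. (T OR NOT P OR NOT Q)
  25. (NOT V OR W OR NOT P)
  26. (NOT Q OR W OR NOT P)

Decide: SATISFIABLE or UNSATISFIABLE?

SATISFIABLE

Try P = False.
For the remaining variables, Q = False, R = False, S = False, T = False, U = True, V = True, W = True works.
Every clause has at least one true literal under this assignment.
So P=0, Q=0, R=0, S=0, T=0, U=1, V=1, W=1 is a satisfying assignment.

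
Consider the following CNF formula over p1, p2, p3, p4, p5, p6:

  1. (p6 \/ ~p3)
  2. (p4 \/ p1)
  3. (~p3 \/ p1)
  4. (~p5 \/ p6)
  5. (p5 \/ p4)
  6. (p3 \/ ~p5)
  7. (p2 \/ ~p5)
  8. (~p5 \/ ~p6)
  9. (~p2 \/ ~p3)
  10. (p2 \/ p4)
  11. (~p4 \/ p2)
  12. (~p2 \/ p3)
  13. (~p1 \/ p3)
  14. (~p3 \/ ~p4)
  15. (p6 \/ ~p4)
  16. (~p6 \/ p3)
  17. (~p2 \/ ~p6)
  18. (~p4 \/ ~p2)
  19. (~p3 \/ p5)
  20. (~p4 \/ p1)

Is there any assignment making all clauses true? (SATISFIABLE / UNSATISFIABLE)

UNSATISFIABLE

p3 = True:
  propagation gives p6=True, p1=True, p5=False; an empty clause results — contradiction.
p3 = False:
  propagation gives p5=False, p4=True, p2=True; an empty clause results — contradiction.
Every branch closes, so no satisfying assignment exists.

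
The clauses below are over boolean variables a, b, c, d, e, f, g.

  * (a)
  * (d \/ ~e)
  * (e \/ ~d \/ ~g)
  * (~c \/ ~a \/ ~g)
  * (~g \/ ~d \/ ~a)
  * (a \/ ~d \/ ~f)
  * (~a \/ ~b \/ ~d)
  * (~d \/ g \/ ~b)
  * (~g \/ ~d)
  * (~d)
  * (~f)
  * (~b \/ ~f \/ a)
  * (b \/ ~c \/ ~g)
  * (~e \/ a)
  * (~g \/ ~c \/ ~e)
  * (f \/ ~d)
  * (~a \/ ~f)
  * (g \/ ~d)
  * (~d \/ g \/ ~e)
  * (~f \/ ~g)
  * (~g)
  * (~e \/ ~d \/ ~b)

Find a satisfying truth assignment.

a = T  b = T  c = T  d = F  e = F  f = F  g = F

(a) is a unit clause, so a = True.
(~d) is a unit clause, so d = False.
Unit propagation: (~e) forces e = False.
The clause (~f) is unit: f must be False.
(~g) is a unit clause, so g = False.
b, c are now unconstrained; take b = True, c = True.
Every clause has at least one true literal under this assignment.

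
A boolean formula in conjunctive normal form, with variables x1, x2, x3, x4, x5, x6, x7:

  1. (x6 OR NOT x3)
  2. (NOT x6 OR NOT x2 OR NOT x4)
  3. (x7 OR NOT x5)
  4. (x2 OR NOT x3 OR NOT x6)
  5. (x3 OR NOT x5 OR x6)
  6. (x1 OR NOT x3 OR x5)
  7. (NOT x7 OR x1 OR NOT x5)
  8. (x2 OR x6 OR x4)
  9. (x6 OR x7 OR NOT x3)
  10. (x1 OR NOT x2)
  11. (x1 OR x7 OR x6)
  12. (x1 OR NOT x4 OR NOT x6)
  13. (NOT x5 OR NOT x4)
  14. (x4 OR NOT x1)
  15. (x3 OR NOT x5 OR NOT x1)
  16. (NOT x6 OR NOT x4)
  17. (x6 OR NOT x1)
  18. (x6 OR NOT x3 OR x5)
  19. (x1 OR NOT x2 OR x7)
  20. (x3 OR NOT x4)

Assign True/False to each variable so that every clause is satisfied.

x1 = False, x2 = False, x3 = False, x4 = False, x5 = False, x6 = True, x7 = False

Branch on x1: take x1 = False.
  then x2 is forced to False.
Branch on x3: take x3 = False.
  then x4 is forced to False.
  then x6 is forced to True.
Branch on x5: take x5 = False.
x7 is now unconstrained; take x7 = False.
Every clause has at least one true literal under this assignment.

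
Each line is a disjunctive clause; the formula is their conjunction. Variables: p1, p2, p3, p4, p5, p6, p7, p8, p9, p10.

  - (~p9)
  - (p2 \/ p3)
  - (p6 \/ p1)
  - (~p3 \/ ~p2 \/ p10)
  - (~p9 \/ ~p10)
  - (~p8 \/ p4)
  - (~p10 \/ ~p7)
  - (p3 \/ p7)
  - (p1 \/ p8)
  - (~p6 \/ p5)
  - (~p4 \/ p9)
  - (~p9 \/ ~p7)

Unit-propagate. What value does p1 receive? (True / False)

(~p9) stands alone — p9 = False.
(~p4 \/ p9): since p9 = False, the clause reduces to (~p4). p4 = False.
From (~p8 \/ p4) and p4 = False: p8 = False.
In (p1 \/ p8), p8 is now false; p1 must hold, so p1 = True.

True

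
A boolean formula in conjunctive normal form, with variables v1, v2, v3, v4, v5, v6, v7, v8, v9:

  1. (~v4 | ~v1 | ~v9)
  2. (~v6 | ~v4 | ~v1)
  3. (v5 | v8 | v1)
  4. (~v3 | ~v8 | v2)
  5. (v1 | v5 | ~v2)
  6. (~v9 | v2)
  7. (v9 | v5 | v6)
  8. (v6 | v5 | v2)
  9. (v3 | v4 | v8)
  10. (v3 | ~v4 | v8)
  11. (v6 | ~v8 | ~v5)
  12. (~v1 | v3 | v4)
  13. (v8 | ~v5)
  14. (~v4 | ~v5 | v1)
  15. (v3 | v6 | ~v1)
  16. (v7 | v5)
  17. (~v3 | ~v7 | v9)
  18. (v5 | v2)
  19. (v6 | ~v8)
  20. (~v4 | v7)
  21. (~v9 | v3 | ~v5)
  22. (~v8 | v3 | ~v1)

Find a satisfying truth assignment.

v1 = T, v2 = T, v3 = T, v4 = F, v5 = F, v6 = T, v7 = T, v8 = T, v9 = T

Try v1 = True.
Branch on v2: take v2 = True.
Branch on v3: take v3 = True.
For the remaining variables, v4 = False, v5 = False, v6 = True, v7 = True, v8 = True, v9 = True works.
Every clause has at least one true literal under this assignment.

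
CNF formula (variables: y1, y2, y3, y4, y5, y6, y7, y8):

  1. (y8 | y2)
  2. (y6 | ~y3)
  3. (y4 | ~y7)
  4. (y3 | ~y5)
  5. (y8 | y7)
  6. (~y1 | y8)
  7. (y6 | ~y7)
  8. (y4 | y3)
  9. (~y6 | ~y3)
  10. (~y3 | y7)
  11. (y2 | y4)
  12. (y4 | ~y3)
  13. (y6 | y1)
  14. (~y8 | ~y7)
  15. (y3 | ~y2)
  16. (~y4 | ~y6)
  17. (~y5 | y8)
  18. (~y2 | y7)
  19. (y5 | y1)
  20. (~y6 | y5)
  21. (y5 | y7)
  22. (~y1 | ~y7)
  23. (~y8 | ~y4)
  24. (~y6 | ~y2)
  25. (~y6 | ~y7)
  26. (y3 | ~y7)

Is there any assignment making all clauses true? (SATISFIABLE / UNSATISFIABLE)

UNSATISFIABLE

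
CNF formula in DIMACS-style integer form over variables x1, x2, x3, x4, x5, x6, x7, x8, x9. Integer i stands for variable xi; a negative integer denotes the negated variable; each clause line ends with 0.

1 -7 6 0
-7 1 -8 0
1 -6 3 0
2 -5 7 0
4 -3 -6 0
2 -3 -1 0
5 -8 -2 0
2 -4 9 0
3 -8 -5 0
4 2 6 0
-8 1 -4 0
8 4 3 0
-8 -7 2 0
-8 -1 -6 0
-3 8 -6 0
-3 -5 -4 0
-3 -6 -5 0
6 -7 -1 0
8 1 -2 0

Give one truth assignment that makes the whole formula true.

x1=T, x2=T, x3=F, x4=T, x5=F, x6=T, x7=T, x8=F, x9=T

x9 occurs only positively in the remaining clauses — set x9 = True.
Branch on x1: take x1 = True.
Set x2 = True and propagate.
The remaining clauses are satisfied by x3 = False, x4 = True, x5 = False, x6 = True, x7 = True, x8 = False.
Every clause has at least one true literal under this assignment.
Check each clause:
  1. (x6 \/ ~x7 \/ x1) — x1 is true.
  2. (~x7 \/ ~x8 \/ x1) — ~x8 is true.
  3. (x3 \/ x1 \/ ~x6) — x1 is true.
  4. (x2 \/ ~x5 \/ x7) — x2 is true.
  5. (x4 \/ ~x6 \/ ~x3) — x4 is true.
  6. (~x3 \/ x2 \/ ~x1) — x2 is true.
  7. (~x8 \/ ~x2 \/ x5) — ~x8 is true.
  8. (x9 \/ x2 \/ ~x4) — x9 is true.
  9. (~x8 \/ x3 \/ ~x5) — ~x8 is true.
  10. (x2 \/ x4 \/ x6) — x2 is true.
  11. (x1 \/ ~x4 \/ ~x8) — ~x8 is true.
  12. (x4 \/ x8 \/ x3) — x4 is true.
  13. (~x7 \/ ~x8 \/ x2) — ~x8 is true.
  14. (~x8 \/ ~x1 \/ ~x6) — ~x8 is true.
  15. (x8 \/ ~x6 \/ ~x3) — ~x3 is true.
  16. (~x5 \/ ~x4 \/ ~x3) — ~x5 is true.
  17. (~x5 \/ ~x3 \/ ~x6) — ~x5 is true.
  18. (x6 \/ ~x1 \/ ~x7) — x6 is true.
  19. (x1 \/ x8 \/ ~x2) — x1 is true.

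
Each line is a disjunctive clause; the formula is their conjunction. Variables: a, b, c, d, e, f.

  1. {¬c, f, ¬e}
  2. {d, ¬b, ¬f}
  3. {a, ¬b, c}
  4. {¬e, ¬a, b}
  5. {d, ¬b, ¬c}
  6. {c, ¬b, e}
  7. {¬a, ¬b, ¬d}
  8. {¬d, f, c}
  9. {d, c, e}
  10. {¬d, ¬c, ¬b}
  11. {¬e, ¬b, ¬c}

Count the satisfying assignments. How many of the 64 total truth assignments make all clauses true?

16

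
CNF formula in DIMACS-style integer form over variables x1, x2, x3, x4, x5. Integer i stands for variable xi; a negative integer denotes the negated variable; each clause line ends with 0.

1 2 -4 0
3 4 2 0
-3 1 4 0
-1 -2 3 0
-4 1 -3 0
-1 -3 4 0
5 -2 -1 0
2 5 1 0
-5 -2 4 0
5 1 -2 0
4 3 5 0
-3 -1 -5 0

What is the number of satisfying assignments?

4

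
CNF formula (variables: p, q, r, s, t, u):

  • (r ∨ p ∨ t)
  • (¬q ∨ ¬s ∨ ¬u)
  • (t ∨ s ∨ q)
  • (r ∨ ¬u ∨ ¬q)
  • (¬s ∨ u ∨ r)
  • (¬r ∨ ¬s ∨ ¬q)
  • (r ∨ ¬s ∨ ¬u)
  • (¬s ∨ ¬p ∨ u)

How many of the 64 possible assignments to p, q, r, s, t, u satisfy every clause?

Split on s, then r.
  s=T, r=T: t free; 3 ways for (p,q,u) × 2^1 = 6.
  s=T, r=F: a clause becomes empty — 0.
  s=F, r=T: p, u free; 3 ways for (q,t) × 2^2 = 12.
  s=F, r=F: 7 of the 16 assignments to (p,q,t,u) work.
Total: 6 + 0 + 12 + 7 = 25.

25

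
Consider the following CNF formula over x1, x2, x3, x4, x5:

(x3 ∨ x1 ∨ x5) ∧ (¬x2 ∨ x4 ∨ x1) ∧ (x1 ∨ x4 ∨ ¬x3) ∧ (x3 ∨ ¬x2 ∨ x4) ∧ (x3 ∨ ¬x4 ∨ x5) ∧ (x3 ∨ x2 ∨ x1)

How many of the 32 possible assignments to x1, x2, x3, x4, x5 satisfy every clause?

Case analysis on x3 and x1:
  x3=T, x1=T: x2, x4, x5 free → 2^3 = 8.
  x3=T, x1=F: remaining (x2,x4,x5) ∈ {(F,T,F); (F,T,T); (T,T,F); (T,T,T)} — 4.
  x3=F, x1=T: remaining (x2,x4,x5) ∈ {(F,F,F); (F,F,T); (F,T,T); (T,T,T)} — 4.
  x3=F, x1=F: remaining (x2,x4,x5) ∈ {(T,T,T)} — 1.
Total: 8 + 4 + 4 + 1 = 17.

17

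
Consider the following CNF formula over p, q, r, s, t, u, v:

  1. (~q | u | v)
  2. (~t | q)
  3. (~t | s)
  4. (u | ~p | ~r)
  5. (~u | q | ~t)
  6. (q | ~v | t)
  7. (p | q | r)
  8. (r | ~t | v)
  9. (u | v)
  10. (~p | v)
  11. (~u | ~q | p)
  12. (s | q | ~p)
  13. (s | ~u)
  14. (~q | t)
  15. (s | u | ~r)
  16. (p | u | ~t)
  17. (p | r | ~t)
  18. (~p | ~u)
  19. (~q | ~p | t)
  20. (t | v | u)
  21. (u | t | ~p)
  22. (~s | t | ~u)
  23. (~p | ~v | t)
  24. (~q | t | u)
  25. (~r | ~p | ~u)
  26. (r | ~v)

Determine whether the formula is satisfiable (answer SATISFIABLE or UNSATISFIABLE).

UNSATISFIABLE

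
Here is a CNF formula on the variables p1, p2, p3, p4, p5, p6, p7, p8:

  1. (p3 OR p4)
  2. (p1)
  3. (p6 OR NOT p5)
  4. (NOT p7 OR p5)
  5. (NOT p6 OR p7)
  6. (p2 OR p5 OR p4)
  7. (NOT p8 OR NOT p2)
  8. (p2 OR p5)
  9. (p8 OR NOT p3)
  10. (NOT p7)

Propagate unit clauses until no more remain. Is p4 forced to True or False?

(p1) stands alone — p1 = True.
Unit clause (NOT p7) sets p7 = False.
(NOT p6 OR p7): since p7 = False, the clause reduces to (NOT p6). p6 = False.
In (p6 OR NOT p5), p6 is now false; NOT p5 must hold, so p5 = False.
(p5 OR p2): since p5 = False, the clause reduces to (p2). p2 = True.
(NOT p8 OR NOT p2) with p2 = True leaves only NOT p8, so p8 = False.
(NOT p3 OR p8) with p8 = False leaves only NOT p3, so p3 = False.
(p3 OR p4) with p3 = False leaves only p4, so p4 = True.

True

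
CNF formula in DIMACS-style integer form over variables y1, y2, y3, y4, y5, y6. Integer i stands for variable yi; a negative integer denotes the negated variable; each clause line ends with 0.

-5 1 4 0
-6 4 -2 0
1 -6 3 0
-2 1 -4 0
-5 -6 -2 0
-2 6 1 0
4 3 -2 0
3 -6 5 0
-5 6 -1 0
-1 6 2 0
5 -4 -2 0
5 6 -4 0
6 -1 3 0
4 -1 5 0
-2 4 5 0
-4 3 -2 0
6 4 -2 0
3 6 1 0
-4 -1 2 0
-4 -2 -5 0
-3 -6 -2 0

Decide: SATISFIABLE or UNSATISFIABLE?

SATISFIABLE

Branch on y1: take y1 = False.
Branch on y2: take y2 = False.
For the remaining variables, y3 = True, y4 = False, y5 = False, y6 = False works.
So y1=0, y2=0, y3=1, y4=0, y5=0, y6=0 is a satisfying assignment.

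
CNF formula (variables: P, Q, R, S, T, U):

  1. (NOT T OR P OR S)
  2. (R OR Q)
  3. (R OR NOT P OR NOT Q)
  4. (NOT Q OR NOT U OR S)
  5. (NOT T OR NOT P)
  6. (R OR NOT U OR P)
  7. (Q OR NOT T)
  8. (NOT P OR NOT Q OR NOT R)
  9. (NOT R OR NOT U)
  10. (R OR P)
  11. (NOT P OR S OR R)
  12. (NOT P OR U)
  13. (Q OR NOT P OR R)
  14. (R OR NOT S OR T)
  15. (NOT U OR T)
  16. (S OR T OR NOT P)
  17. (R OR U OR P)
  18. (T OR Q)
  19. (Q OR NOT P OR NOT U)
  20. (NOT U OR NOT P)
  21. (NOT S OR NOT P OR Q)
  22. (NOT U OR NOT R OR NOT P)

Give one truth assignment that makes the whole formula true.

P=F, Q=T, R=T, S=T, T=F, U=F

Branch on P: take P = False.
  then R is forced to True.
  then U is forced to False.
The remaining clauses are satisfied by Q = True, S = True, T = False.
Every clause has at least one true literal under this assignment.
Check each clause:
  1. (NOT T OR P OR S) — NOT T is true.
  2. (R OR Q) — Q is true.
  3. (R OR NOT P OR NOT Q) — R is true.
  4. (NOT Q OR S OR NOT U) — NOT U is true.
  5. (NOT P OR NOT T) — NOT T is true.
  6. (NOT U OR P OR R) — NOT U is true.
  7. (NOT T OR Q) — Q is true.
  8. (NOT P OR NOT R OR NOT Q) — NOT P is true.
  9. (NOT R OR NOT U) — NOT U is true.
  10. (R OR P) — R is true.
  11. (S OR NOT P OR R) — R is true.
  12. (U OR NOT P) — NOT P is true.
  13. (NOT P OR Q OR R) — Q is true.
  14. (T OR R OR NOT S) — R is true.
  15. (T OR NOT U) — NOT U is true.
  16. (T OR S OR NOT P) — S is true.
  17. (U OR P OR R) — R is true.
  18. (Q OR T) — Q is true.
  19. (Q OR NOT U OR NOT P) — NOT U is true.
  20. (NOT P OR NOT U) — NOT U is true.
  21. (NOT P OR Q OR NOT S) — Q is true.
  22. (NOT P OR NOT U OR NOT R) — NOT U is true.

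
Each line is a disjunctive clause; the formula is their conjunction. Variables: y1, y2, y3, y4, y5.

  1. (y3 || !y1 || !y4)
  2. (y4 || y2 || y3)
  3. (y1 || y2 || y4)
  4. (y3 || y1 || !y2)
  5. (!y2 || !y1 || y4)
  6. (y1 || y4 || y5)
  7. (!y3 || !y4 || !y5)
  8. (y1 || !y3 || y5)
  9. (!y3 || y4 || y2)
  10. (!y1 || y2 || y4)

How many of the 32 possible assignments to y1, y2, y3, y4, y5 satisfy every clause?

Satisfying assignments:
  y1=0 y2=0 y3=0 y4=1 y5=0
  y1=0 y2=0 y3=0 y4=1 y5=1
  y1=0 y2=1 y3=1 y4=0 y5=1
  y1=1 y2=0 y3=1 y4=1 y5=0
  y1=1 y2=1 y3=1 y4=1 y5=0
Count: 5.

5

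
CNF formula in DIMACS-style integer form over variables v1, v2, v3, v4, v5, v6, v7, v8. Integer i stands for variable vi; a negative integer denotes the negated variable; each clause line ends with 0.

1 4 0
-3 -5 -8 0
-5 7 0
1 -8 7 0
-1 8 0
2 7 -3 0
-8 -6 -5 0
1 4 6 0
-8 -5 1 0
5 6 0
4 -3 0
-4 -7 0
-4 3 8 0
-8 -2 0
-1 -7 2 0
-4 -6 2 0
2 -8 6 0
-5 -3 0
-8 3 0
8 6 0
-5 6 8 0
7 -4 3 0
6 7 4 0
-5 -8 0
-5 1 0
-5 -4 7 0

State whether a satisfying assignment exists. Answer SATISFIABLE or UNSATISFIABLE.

Set v1 = False and propagate.
  then v4 is forced to True.
  then v7 is forced to False.
  then v5 is forced to False.
  then v8 is forced to False.
  then v6 is forced to True.
  then v3 is forced to True.
  then v2 is forced to True.
So v1=False, v2=True, v3=True, v4=True, v5=False, v6=True, v7=False, v8=False is a satisfying assignment.

SATISFIABLE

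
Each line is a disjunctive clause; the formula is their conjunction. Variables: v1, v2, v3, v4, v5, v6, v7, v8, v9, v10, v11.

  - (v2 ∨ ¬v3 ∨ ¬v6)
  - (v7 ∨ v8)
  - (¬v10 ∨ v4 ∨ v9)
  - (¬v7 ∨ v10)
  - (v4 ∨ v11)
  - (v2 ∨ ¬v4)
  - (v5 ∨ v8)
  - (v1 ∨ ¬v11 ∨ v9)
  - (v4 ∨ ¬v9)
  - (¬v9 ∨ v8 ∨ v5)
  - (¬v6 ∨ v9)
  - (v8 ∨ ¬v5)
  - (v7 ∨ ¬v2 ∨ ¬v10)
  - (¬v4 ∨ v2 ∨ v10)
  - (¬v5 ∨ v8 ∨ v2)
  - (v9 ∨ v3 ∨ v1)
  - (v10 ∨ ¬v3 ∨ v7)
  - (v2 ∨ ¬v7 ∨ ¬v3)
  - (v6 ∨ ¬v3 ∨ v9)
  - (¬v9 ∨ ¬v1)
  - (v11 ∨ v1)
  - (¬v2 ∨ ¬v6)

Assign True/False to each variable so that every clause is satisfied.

v1 = False, v2 = True, v3 = True, v4 = True, v5 = False, v6 = False, v7 = True, v8 = True, v9 = True, v10 = True, v11 = True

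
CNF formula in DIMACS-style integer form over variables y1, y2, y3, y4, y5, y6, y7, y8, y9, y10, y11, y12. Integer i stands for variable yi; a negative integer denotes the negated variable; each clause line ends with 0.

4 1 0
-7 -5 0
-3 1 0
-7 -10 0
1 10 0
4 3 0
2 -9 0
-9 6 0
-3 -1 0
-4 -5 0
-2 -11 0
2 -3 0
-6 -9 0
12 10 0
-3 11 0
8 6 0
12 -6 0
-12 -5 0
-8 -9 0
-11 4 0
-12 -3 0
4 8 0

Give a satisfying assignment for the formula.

y1=True, y2=False, y3=False, y4=True, y5=False, y6=False, y7=False, y8=True, y9=False, y10=False, y11=False, y12=True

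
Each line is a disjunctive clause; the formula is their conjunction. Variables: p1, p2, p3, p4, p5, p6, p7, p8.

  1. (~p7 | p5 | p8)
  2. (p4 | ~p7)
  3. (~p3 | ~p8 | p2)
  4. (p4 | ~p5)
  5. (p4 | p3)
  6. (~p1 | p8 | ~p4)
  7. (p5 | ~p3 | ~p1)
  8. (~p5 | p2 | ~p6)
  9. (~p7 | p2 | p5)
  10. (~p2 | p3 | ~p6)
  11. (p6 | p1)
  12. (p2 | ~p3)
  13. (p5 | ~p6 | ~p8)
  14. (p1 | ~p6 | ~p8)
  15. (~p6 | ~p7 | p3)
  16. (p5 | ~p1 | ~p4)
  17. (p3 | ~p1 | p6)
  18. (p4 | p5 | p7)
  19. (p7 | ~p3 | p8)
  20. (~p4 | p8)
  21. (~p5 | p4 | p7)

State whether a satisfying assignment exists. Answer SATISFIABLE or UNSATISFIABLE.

SATISFIABLE

Branch on p1: take p1 = True.
Try p2 = True.
Set p3 = True and propagate.
  then p5 is forced to True.
  then p4 is forced to True.
  then p8 is forced to True.
p6, p7 are now unconstrained; take p6 = False, p7 = True.
So p1=True  p2=True  p3=True  p4=True  p5=True  p6=False  p7=True  p8=True is a satisfying assignment.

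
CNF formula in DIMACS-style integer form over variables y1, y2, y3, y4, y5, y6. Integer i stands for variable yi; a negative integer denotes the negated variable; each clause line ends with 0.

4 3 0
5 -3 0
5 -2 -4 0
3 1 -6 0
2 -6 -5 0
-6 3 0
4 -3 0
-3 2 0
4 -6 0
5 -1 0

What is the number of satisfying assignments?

9

Split on y3, then y4.
  y3=T, y4=T: remaining (y1,y2,y5,y6) ∈ {(F,T,T,F); (F,T,T,T); (T,T,T,F); (T,T,T,T)} — 4.
  y3=T, y4=F: a clause becomes empty — 0.
  y3=F, y4=T: 5 of the 16 assignments to (y1,y2,y5,y6) work.
  y3=F, y4=F: a clause becomes empty — 0.
Total: 4 + 0 + 5 + 0 = 9.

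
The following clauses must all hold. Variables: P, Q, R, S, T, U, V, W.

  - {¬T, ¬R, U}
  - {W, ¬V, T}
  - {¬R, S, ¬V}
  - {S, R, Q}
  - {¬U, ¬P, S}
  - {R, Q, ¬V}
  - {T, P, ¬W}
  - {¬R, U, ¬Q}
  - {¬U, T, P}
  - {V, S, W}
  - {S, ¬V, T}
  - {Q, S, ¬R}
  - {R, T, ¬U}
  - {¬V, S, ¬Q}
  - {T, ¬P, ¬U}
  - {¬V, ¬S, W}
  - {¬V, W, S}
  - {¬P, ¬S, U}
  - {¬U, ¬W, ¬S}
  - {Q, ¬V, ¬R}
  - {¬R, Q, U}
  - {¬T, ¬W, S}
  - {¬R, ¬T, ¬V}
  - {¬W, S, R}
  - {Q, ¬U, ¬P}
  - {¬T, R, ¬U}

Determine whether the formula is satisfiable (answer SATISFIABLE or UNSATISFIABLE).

Try P = True.
For the remaining variables, Q = True, R = True, S = True, T = True, U = True, V = False, W = False works.
So P=1  Q=1  R=1  S=1  T=1  U=1  V=0  W=0 is a satisfying assignment.

SATISFIABLE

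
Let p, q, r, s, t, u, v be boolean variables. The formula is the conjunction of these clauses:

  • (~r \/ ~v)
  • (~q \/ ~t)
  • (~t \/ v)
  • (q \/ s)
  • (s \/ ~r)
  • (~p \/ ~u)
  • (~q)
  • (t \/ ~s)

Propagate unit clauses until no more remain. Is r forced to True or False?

Unit clause (~q) sets q = False.
(s \/ q): since q = False, the clause reduces to (s). s = True.
(t \/ ~s) with s = True leaves only t, so t = True.
(v \/ ~t): since t = True, the clause reduces to (v). v = True.
(~v \/ ~r) with v = True leaves only ~r, so r = False.

False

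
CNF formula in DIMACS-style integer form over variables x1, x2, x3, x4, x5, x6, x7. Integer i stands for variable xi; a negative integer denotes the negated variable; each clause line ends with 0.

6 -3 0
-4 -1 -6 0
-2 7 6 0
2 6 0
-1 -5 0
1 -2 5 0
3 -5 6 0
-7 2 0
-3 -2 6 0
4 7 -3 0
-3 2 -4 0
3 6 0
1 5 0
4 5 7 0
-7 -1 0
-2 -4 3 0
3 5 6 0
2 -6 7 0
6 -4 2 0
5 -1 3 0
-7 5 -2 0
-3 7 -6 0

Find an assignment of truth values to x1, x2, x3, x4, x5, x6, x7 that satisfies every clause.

x1 = F, x2 = T, x3 = F, x4 = F, x5 = T, x6 = T, x7 = T

Set x1 = False and propagate.
  then x5 is forced to True.
For the remaining variables, x2 = True, x3 = False, x4 = False, x6 = True, x7 = True works.
Every clause has at least one true literal under this assignment.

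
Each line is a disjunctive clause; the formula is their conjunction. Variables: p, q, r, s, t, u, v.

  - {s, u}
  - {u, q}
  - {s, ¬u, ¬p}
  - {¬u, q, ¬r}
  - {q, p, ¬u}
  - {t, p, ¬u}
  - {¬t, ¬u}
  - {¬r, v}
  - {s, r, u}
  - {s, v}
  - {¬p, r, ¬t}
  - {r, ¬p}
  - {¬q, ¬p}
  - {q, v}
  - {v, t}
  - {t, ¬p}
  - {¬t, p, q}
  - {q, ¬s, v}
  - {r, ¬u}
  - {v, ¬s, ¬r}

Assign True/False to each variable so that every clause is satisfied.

p=0, q=1, r=0, s=1, t=0, u=0, v=1

Pure literal: v appears only positively; assign v = True.
Try p = False.
Try q = True.
For the remaining variables, r = False, s = True, t = False, u = False works.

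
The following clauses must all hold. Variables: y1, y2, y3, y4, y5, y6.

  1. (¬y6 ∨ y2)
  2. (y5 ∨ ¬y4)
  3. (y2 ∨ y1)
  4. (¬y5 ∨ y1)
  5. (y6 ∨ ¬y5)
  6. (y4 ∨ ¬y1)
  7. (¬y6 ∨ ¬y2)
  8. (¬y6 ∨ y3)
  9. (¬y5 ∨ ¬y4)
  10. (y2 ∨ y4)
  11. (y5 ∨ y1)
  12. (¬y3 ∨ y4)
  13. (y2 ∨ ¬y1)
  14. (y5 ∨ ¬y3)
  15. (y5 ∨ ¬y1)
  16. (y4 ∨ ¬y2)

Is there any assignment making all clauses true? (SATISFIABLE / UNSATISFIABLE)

y5 = True:
  propagation gives y1=True, y6=True, y2=True; an empty clause results — contradiction.
y5 = False:
  propagation gives y4=False, y1=False; an empty clause results — contradiction.
Every branch closes, so no satisfying assignment exists.

UNSATISFIABLE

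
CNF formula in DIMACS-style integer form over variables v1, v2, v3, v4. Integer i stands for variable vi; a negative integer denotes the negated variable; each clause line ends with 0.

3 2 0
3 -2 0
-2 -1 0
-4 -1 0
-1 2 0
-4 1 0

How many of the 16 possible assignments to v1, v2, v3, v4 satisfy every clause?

2

Satisfying assignments:
  v1=0 v2=0 v3=1 v4=0
  v1=0 v2=1 v3=1 v4=0
Count: 2.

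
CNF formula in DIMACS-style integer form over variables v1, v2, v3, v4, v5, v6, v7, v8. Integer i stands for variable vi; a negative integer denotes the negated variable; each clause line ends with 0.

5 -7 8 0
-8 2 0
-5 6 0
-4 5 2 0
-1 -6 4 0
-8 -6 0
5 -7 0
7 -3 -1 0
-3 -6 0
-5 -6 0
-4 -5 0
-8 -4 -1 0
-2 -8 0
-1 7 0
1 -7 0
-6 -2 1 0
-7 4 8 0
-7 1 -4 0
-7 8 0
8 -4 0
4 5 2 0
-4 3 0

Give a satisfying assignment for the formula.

Branch on v1: take v1 = False.
  then v7 is forced to False.
Branch on v2: take v2 = True.
  then v8 is forced to False.
  then v6 is forced to False.
  then v5 is forced to False.
  then v4 is forced to False.
v3 is now unconstrained; take v3 = False.

v1 = F  v2 = T  v3 = F  v4 = F  v5 = F  v6 = F  v7 = F  v8 = F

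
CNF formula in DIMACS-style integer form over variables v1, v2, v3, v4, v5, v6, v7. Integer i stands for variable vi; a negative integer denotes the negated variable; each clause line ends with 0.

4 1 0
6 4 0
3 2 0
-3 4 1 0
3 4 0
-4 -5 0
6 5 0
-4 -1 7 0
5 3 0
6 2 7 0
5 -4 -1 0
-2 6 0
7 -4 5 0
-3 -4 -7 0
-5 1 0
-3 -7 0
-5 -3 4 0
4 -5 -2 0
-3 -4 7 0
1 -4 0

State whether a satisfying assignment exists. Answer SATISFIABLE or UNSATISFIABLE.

Pure literal: v6 appears only positively; assign v6 = True.
Set v1 = True and propagate.
For the remaining variables, v2 = True, v3 = True, v4 = False, v5 = False, v7 = False works.
Every clause has at least one true literal under this assignment.
So v1=T  v2=T  v3=T  v4=F  v5=F  v6=T  v7=F is a satisfying assignment.

SATISFIABLE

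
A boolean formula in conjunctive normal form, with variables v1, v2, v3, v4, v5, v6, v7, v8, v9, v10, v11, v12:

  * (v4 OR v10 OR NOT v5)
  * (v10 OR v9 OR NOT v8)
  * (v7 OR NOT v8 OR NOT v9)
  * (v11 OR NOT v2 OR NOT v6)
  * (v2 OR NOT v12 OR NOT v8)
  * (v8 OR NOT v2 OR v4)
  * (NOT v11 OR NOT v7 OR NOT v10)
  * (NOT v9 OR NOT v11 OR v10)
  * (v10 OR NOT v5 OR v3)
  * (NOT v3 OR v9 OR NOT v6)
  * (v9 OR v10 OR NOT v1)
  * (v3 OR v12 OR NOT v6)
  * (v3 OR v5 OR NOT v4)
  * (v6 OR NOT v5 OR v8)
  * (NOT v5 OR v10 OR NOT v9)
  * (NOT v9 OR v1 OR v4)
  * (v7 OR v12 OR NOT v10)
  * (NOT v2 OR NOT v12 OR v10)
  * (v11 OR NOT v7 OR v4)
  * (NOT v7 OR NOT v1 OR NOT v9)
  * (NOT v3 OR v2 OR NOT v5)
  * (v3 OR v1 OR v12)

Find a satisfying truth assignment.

v1=0, v2=0, v3=1, v4=0, v5=0, v6=0, v7=1, v8=0, v9=0, v10=0, v11=1, v12=0

Set v1 = False and propagate.
Try v2 = False.
Branch on v3: take v3 = True.
  then v5 is forced to False.
For the remaining variables, v4 = False, v6 = False, v7 = True, v8 = False, v9 = False, v10 = False, v11 = True, v12 = False works.
Check each clause:
  1. (v10 OR v4 OR NOT v5) — NOT v5 is true.
  2. (NOT v8 OR v10 OR v9) — NOT v8 is true.
  3. (v7 OR NOT v8 OR NOT v9) — NOT v8 is true.
  4. (NOT v6 OR NOT v2 OR v11) — NOT v6 is true.
  5. (v2 OR NOT v8 OR NOT v12) — NOT v8 is true.
  6. (v8 OR v4 OR NOT v2) — NOT v2 is true.
  7. (NOT v10 OR NOT v11 OR NOT v7) — NOT v10 is true.
  8. (NOT v11 OR v10 OR NOT v9) — NOT v9 is true.
  9. (NOT v5 OR v3 OR v10) — v3 is true.
  10. (v9 OR NOT v3 OR NOT v6) — NOT v6 is true.
  11. (v9 OR NOT v1 OR v10) — NOT v1 is true.
  12. (v3 OR NOT v6 OR v12) — NOT v6 is true.
  13. (NOT v4 OR v5 OR v3) — v3 is true.
  14. (v8 OR v6 OR NOT v5) — NOT v5 is true.
  15. (v10 OR NOT v5 OR NOT v9) — NOT v5 is true.
  16. (NOT v9 OR v1 OR v4) — NOT v9 is true.
  17. (v7 OR NOT v10 OR v12) — NOT v10 is true.
  18. (NOT v12 OR v10 OR NOT v2) — NOT v12 is true.
  19. (NOT v7 OR v4 OR v11) — v11 is true.
  20. (NOT v7 OR NOT v1 OR NOT v9) — NOT v1 is true.
  21. (NOT v5 OR v2 OR NOT v3) — NOT v5 is true.
  22. (v3 OR v12 OR v1) — v3 is true.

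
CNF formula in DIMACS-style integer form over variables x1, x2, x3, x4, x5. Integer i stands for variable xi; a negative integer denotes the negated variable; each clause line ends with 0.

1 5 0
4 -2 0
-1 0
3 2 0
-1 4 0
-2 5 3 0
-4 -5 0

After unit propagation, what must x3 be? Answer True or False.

(NOT x1) is a unit clause: x1 = False.
From (x5 OR x1) and x1 = False: x5 = True.
In (NOT x4 OR NOT x5), NOT x5 is now false; NOT x4 must hold, so x4 = False.
In (x4 OR NOT x2), x4 is now false; NOT x2 must hold, so x2 = False.
In (x2 OR x3), x2 is now false; x3 must hold, so x3 = True.

True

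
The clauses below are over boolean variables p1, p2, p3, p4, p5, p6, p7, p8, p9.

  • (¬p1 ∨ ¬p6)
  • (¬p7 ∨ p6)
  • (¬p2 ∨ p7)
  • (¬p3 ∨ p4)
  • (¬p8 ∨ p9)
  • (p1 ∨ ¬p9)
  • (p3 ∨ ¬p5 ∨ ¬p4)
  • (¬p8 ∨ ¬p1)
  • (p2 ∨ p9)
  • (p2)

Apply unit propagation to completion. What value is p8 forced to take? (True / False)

(p2) stands alone — p2 = True.
In (¬p2 ∨ p7), ¬p2 is now false; p7 must hold, so p7 = True.
From (p6 ∨ ¬p7) and p7 = True: p6 = True.
(¬p6 ∨ ¬p1): since p6 = True, the clause reduces to (¬p1). p1 = False.
In (p1 ∨ ¬p9), p1 is now false; ¬p9 must hold, so p9 = False.
(p9 ∨ ¬p8) with p9 = False leaves only ¬p8, so p8 = False.

False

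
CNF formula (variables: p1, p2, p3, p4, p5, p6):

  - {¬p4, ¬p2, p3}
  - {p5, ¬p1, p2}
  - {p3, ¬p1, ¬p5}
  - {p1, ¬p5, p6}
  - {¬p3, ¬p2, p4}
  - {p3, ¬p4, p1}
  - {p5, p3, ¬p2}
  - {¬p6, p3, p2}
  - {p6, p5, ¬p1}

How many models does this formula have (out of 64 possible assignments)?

Case analysis on p3 and p1:
  p3=1, p1=1: 7 of the 16 assignments to (p2,p4,p5,p6) work.
  p3=1, p1=0: 9 of the 16 assignments to (p2,p4,p5,p6) work.
  p3=0, p1=1: a clause becomes empty — 0.
  p3=0, p1=0: remaining (p2,p4,p5,p6) ∈ {(0,0,0,0); (1,0,1,1)} — 2.
Total: 7 + 9 + 0 + 2 = 18.

18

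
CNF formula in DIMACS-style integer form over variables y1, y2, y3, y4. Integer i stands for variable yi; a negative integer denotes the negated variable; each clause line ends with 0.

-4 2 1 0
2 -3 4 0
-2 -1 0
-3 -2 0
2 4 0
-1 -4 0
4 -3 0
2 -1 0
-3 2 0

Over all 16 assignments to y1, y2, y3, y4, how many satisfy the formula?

2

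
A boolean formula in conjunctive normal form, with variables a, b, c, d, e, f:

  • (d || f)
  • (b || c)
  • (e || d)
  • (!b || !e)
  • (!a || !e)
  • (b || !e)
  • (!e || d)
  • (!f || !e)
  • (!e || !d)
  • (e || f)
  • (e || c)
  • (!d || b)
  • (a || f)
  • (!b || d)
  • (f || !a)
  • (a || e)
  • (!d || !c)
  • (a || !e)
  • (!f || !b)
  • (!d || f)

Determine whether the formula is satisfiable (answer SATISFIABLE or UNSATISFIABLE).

e = True:
  propagation gives b=False; an empty clause results — contradiction.
e = False:
  propagation gives d=True, f=True, c=True; an empty clause results — contradiction.
Every branch closes, so no satisfying assignment exists.

UNSATISFIABLE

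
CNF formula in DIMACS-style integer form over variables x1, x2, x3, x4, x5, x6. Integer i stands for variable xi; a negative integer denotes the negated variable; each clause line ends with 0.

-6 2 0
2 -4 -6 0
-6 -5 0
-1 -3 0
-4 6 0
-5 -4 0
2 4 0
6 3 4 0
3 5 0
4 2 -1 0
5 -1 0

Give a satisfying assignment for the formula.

x1 = False, x2 = True, x3 = True, x4 = True, x5 = False, x6 = True

Check each clause:
  1. (x2 OR NOT x6) — x2 is true.
  2. (NOT x4 OR NOT x6 OR x2) — x2 is true.
  3. (NOT x6 OR NOT x5) — NOT x5 is true.
  4. (NOT x1 OR NOT x3) — NOT x1 is true.
  5. (x6 OR NOT x4) — x6 is true.
  6. (NOT x5 OR NOT x4) — NOT x5 is true.
  7. (x4 OR x2) — x2 is true.
  8. (x3 OR x6 OR x4) — x3 is true.
  9. (x5 OR x3) — x3 is true.
  10. (x2 OR NOT x1 OR x4) — x2 is true.
  11. (x5 OR NOT x1) — NOT x1 is true.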